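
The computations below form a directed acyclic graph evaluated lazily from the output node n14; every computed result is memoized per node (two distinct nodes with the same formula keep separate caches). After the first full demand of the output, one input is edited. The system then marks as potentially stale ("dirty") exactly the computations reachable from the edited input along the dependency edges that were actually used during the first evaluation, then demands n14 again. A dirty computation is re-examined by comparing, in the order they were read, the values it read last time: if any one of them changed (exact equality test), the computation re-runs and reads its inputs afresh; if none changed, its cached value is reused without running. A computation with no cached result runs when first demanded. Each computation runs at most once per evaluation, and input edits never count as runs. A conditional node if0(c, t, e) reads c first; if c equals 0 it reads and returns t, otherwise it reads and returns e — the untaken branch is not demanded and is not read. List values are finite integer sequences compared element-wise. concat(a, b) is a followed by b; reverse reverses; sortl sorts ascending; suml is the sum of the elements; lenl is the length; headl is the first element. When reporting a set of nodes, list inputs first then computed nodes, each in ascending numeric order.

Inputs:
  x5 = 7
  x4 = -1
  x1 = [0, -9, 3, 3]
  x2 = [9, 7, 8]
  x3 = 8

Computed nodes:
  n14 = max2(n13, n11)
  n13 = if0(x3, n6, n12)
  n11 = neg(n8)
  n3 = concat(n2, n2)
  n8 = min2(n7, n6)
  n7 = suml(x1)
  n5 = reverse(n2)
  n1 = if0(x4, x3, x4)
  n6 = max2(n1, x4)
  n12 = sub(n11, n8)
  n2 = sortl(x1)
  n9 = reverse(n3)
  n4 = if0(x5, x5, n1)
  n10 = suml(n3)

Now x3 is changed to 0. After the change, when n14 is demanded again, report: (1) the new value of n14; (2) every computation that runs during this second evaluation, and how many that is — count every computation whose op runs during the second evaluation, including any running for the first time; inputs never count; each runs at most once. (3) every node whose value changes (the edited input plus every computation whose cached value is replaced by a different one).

First demand of the output computes:
  n1 = if0(x4=-1 -> else branch x4) = -1
  n6 = max2(-1, -1) = -1
  n7 = suml([0, -9, 3, 3]) = -3
  n8 = min2(-3, -1) = -3
  n11 = neg(-3) = 3
  n12 = sub(3, -3) = 6
  n13 = if0(x3=8 -> else branch n12) = 6
  n14 = max2(6, 3) = 6

After the edit, cleaning proceeds:
  n13: a read changed (x3 8->0) — executes, giving -1.
  n14: a read changed (n13 6->-1) — executes, giving 3.

Demanding n14 again yields 3.
2 computations run: n13, n14.
The nodes whose values change: x3, n13, n14.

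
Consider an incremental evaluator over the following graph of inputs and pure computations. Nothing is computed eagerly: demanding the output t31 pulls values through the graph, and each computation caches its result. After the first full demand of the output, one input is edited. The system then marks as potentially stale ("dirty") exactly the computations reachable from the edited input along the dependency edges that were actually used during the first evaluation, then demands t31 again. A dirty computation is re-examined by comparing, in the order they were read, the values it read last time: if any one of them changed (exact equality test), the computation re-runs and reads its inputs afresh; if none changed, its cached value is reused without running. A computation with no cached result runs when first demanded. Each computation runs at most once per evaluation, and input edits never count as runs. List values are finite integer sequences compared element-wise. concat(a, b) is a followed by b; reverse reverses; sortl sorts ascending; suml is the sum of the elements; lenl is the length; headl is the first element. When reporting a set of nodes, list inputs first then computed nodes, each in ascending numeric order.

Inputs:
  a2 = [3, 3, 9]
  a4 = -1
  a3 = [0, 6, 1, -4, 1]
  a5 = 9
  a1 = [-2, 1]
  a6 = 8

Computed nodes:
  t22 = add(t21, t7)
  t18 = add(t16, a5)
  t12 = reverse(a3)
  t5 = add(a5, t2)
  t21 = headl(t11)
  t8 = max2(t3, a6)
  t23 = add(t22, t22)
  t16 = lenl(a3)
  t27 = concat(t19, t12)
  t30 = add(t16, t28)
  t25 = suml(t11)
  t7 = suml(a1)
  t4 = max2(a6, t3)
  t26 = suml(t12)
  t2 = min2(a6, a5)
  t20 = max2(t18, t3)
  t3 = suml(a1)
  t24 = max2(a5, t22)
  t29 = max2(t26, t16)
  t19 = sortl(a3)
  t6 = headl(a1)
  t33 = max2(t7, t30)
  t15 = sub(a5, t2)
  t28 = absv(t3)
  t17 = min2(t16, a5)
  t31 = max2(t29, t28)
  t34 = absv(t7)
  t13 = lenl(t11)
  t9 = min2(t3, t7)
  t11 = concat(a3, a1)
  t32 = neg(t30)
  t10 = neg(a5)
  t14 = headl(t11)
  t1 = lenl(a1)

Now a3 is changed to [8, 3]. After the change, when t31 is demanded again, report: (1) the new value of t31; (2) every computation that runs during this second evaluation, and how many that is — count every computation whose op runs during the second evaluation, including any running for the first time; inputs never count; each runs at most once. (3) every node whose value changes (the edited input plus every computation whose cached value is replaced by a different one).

Initial pass — values computed on the first demand:
  t3 = suml([-2, 1]) = -1
  t12 = reverse([0, 6, 1, -4, 1]) = [1, -4, 1, 6, 0]
  t16 = lenl([0, 6, 1, -4, 1]) = 5
  t26 = suml([1, -4, 1, 6, 0]) = 4
  t28 = absv(-1) = 1
  t29 = max2(4, 5) = 5
  t31 = max2(5, 1) = 5

Second demand — change propagation:
  t12: re-runs because a3 [0, 6, 1, -4, 1]->[8, 3]; new result [3, 8].
  t16: re-runs because a3 [0, 6, 1, -4, 1]->[8, 3]; new result 2.
  t26: re-runs because t12 [1, -4, 1, 6, 0]->[3, 8]; new result 11.
  t29: re-runs because t26 4->11; t16 5->2; new result 11.
  t31: re-runs because t29 5->11; new result 11.

t31 now evaluates to 11.
Run set: t12, t16, t26, t29, t31 (5 run).
Changed values: a3, t12, t16, t26, t29, t31.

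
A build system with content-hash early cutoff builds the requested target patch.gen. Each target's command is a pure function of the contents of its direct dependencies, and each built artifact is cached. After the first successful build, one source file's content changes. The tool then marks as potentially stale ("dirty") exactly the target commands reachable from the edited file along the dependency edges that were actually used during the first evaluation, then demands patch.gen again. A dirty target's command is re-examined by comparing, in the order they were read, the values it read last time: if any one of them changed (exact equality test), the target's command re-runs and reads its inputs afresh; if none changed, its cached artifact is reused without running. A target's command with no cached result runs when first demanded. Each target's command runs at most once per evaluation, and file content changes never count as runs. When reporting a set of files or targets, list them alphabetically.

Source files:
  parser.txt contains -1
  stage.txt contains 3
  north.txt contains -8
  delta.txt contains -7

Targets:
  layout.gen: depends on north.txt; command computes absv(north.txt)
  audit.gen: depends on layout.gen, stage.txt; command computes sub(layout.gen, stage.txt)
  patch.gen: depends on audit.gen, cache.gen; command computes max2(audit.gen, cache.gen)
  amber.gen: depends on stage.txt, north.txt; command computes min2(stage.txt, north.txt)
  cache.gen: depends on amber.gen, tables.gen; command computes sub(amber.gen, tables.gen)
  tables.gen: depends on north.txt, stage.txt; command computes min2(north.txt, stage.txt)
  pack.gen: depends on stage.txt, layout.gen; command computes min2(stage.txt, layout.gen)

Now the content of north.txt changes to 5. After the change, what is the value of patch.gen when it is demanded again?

First evaluation (everything demanded from the output):
  amber.gen = min2(3, -8) = -8
  layout.gen = absv(-8) = 8
  audit.gen = sub(8, 3) = 5
  tables.gen = min2(-8, 3) = -8
  cache.gen = sub(-8, -8) = 0
  patch.gen = max2(5, 0) = 5

Propagation after the edit:
  amber.gen: runs — north.txt -8->5; result 3.
  layout.gen: runs — north.txt -8->5; result 5.
  audit.gen: runs — layout.gen 8->5; result 2.
  tables.gen: runs — north.txt -8->5; result 3.
  cache.gen: runs — amber.gen -8->3; tables.gen -8->3; result 0 (same value as before).
  patch.gen: runs — audit.gen 5->2; result 2.

New value of patch.gen: 2.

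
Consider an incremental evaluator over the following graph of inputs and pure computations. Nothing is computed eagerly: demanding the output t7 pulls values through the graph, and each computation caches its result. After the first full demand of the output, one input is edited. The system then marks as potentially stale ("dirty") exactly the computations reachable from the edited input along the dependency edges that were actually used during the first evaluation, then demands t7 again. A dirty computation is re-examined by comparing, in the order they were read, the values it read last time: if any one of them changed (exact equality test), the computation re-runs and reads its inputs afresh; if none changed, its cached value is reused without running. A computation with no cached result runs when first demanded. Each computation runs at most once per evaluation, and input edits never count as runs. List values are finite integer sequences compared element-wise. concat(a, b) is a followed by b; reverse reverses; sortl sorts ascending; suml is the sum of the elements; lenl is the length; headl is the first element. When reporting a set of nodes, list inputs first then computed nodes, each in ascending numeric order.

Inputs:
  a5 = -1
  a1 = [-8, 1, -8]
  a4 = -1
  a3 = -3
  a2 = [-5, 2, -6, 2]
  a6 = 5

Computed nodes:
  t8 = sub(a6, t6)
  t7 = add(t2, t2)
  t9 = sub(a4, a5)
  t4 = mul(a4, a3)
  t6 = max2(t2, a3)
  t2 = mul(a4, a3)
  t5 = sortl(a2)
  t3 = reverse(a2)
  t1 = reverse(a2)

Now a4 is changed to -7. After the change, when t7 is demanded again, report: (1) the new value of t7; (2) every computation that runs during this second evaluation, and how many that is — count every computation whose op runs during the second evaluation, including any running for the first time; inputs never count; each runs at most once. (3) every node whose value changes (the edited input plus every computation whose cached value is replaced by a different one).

Initial pass — values computed on the first demand:
  t2 = mul(-1, -3) = 3
  t7 = add(3, 3) = 6

Second demand — change propagation:
  t2: re-runs because a4 -1->-7; new result 21.
  t7: re-runs because t2 3->21; t2 3->21; new result 42.

t7 now evaluates to 42.
Run set: t2, t7 (2 run).
Changed values: a4, t2, t7.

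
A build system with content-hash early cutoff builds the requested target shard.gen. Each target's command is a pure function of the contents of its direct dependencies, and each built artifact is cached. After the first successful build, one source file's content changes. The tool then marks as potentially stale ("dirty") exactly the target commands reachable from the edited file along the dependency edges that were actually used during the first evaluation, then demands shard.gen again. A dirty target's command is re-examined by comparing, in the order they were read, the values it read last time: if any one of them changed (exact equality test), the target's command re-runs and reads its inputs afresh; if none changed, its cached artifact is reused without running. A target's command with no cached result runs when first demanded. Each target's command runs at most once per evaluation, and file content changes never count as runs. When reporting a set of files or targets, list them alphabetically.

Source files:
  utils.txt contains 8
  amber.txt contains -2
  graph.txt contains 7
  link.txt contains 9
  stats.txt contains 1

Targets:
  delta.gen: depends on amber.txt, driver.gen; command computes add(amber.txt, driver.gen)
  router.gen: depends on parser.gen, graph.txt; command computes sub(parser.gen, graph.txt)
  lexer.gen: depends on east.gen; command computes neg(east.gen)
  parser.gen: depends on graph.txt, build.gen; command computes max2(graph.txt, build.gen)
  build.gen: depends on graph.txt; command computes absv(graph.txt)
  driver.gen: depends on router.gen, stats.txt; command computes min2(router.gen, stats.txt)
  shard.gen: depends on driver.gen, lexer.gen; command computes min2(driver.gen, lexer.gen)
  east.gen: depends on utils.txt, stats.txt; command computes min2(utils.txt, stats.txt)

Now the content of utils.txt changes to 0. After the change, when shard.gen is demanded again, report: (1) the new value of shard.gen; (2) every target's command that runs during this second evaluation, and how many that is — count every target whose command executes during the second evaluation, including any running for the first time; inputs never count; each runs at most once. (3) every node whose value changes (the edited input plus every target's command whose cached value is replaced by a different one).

New value of shard.gen: 0.
Target commands that run: east.gen, lexer.gen, shard.gen — 3 in total.
Values that change: east.gen, lexer.gen, shard.gen, utils.txt.

First evaluation (everything demanded from the output):
  build.gen = absv(7) = 7
  east.gen = min2(8, 1) = 1
  lexer.gen = neg(1) = -1
  parser.gen = max2(7, 7) = 7
  router.gen = sub(7, 7) = 0
  driver.gen = min2(0, 1) = 0
  shard.gen = min2(0, -1) = -1

Propagation after the edit:
  east.gen: runs — utils.txt 8->0; result 0.
  lexer.gen: runs — east.gen 1->0; result 0.
  shard.gen: runs — lexer.gen -1->0; result 0.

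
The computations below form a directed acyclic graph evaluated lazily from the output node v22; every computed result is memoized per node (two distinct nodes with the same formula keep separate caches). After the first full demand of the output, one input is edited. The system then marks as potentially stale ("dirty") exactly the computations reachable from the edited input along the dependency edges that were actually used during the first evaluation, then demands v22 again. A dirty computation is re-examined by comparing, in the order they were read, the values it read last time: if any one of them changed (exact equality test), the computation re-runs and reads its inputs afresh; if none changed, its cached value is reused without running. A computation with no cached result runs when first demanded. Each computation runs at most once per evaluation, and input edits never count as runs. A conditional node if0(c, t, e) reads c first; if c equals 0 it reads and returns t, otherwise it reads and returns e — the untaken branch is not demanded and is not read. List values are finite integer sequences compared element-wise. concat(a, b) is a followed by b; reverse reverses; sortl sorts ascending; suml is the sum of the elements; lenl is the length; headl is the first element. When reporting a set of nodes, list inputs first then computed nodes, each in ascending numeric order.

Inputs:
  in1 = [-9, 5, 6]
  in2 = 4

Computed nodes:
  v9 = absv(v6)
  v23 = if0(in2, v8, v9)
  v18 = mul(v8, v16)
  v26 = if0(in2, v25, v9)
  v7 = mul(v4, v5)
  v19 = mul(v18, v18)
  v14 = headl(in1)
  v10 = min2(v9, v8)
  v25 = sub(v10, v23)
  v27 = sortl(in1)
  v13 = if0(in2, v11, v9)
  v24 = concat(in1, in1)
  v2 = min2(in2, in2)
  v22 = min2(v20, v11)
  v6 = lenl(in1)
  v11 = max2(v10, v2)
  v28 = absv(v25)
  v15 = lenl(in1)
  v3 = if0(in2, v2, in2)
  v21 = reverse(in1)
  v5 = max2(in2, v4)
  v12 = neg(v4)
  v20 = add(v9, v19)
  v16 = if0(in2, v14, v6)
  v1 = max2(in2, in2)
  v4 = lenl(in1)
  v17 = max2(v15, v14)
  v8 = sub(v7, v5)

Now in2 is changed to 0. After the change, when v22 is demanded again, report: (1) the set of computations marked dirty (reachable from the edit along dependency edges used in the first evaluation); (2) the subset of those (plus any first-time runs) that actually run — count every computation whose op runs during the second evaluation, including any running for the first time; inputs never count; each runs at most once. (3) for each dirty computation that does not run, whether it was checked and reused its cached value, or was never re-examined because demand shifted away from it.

The edit dirties: v2, v5, v7, v8, v10, v11, v16, v18, v19, v20, v22.
12 computations run: v2, v5, v7, v8, v10, v11, v14, v16, v18, v19, v20, v22.
No dirty computation escaped a run.
Note the branch switch — v14 had no cache and runs now for the first time.

First demand of the output computes:
  v2 = min2(4, 4) = 4
  v4 = lenl([-9, 5, 6]) = 3
  v5 = max2(4, 3) = 4
  v6 = lenl([-9, 5, 6]) = 3
  v7 = mul(3, 4) = 12
  v8 = sub(12, 4) = 8
  v9 = absv(3) = 3
  v10 = min2(3, 8) = 3
  v11 = max2(3, 4) = 4
  v16 = if0(in2=4 -> else branch v6) = 3
  v18 = mul(8, 3) = 24
  v19 = mul(24, 24) = 576
  v20 = add(3, 576) = 579
  v22 = min2(579, 4) = 4

After the edit, cleaning proceeds:
  v2: a read changed (in2 4->0; in2 4->0) — executes, giving 0.
  v5: a read changed (in2 4->0) — executes, giving 3.
  v7: a read changed (v5 4->3) — executes, giving 9.
  v8: a read changed (v7 12->9; v5 4->3) — executes, giving 6.
  v10: a read changed (v8 8->6) — executes, giving 3 — identical to its old value.
  v11: a read changed (v2 4->0) — executes, giving 3.
  v14: had never run; runs now, result -9.
  v16: a read changed (in2 4->0) — executes, giving -9.
  v18: a read changed (v8 8->6; v16 3->-9) — executes, giving -54.
  v19: a read changed (v18 24->-54; v18 24->-54) — executes, giving 2916.
  v20: a read changed (v19 576->2916) — executes, giving 2919.
  v22: a read changed (v20 579->2919; v11 4->3) — executes, giving 3.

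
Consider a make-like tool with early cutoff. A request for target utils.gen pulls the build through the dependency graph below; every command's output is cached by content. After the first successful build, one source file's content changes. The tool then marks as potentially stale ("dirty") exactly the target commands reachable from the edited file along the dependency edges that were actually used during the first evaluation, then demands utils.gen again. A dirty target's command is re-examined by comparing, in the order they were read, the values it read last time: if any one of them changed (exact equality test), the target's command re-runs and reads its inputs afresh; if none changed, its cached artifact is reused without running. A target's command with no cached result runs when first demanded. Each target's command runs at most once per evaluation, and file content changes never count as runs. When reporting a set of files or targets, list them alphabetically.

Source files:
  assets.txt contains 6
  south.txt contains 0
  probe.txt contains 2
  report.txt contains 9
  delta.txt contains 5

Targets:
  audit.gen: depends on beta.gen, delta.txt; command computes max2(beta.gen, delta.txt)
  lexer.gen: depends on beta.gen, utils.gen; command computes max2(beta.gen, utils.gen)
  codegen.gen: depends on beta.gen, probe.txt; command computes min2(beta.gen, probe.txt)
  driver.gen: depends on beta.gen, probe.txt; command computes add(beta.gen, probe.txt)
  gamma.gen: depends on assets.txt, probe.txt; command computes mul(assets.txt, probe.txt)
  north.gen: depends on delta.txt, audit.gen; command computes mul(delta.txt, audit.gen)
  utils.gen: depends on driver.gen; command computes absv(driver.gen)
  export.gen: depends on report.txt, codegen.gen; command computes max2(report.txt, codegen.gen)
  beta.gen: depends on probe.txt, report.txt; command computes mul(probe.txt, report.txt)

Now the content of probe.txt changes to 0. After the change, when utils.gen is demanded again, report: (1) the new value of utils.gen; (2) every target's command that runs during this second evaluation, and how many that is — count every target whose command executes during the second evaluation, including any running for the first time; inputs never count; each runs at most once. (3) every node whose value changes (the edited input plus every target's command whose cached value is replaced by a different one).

Demanding utils.gen again yields 0.
3 target commands run: beta.gen, driver.gen, utils.gen.
The nodes whose values change: beta.gen, driver.gen, probe.txt, utils.gen.

First demand of the output computes:
  beta.gen = mul(2, 9) = 18
  driver.gen = add(18, 2) = 20
  utils.gen = absv(20) = 20

After the edit, cleaning proceeds:
  beta.gen: a read changed (probe.txt 2->0) — executes, giving 0.
  driver.gen: a read changed (beta.gen 18->0; probe.txt 2->0) — executes, giving 0.
  utils.gen: a read changed (driver.gen 20->0) — executes, giving 0.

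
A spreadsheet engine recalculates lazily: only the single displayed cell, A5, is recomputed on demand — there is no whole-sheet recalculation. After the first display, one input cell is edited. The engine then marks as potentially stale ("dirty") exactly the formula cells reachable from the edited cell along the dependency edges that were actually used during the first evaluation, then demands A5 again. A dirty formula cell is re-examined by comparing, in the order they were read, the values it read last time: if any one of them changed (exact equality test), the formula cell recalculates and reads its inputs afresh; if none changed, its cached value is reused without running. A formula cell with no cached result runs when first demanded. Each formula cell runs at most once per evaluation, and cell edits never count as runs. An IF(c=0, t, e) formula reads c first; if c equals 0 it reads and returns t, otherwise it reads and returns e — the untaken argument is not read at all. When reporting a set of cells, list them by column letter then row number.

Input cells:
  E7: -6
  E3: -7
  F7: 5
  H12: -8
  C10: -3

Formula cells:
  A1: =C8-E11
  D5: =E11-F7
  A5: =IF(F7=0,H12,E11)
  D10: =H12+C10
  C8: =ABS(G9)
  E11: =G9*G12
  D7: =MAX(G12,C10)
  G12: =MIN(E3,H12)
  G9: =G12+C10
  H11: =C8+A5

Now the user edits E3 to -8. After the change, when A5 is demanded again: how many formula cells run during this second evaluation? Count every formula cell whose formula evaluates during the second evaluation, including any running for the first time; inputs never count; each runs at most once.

First evaluation (everything demanded from the output):
  G12 = MIN(-7, -8) = -8
  G9 = -8 + -3 = -11
  E11 = -11 * -8 = 88
  A5 = IF(F7=0: F7=5 -> else branch E11) = 88

Propagation after the edit:
  G12: runs — E3 -7->-8; result -8 (same value as before).
  G9: checked — values it read are unchanged (G12 unchanged, C10 unchanged); reused cached -11 without running.
  E11: checked — values it read are unchanged (G9 unchanged, G12 unchanged); reused cached 88 without running.
  A5: checked — values it read are unchanged (F7 unchanged, E11 unchanged); reused cached 88 without running.

Key observation: the change is absorbed at G12 — it re-runs but produces the same value, and the output's value is unchanged.

Formula cells that run: G12 — 1 in total.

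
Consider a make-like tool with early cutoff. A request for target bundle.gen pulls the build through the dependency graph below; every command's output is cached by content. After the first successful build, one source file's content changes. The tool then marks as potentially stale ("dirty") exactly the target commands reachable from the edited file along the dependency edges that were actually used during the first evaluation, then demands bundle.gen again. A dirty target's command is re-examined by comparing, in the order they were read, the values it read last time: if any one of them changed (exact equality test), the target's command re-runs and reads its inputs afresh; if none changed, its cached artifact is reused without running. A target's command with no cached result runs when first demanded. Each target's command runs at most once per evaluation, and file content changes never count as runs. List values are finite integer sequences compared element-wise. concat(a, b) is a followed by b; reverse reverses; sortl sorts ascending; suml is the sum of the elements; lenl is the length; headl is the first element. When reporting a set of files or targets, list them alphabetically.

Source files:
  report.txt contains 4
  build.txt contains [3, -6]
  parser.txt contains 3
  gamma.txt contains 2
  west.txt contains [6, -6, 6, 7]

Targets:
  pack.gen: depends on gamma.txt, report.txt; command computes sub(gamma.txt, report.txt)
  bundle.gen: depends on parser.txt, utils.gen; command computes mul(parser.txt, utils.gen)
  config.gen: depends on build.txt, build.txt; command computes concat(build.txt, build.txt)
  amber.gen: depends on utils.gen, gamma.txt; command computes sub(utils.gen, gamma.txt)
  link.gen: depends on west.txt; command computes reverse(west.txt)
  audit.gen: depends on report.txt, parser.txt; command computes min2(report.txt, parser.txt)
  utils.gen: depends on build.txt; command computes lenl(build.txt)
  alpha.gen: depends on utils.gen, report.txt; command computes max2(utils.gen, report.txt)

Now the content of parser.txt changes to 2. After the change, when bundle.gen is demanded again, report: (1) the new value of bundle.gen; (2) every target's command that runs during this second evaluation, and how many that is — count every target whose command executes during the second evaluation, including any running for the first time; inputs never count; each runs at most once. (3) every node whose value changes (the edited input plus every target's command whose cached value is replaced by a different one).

First demand of the output computes:
  utils.gen = lenl([3, -6]) = 2
  bundle.gen = mul(3, 2) = 6

After the edit, cleaning proceeds:
  bundle.gen: a read changed (parser.txt 3->2) — executes, giving 4.

Demanding bundle.gen again yields 4.
1 target commands run: bundle.gen.
The nodes whose values change: bundle.gen, parser.txt.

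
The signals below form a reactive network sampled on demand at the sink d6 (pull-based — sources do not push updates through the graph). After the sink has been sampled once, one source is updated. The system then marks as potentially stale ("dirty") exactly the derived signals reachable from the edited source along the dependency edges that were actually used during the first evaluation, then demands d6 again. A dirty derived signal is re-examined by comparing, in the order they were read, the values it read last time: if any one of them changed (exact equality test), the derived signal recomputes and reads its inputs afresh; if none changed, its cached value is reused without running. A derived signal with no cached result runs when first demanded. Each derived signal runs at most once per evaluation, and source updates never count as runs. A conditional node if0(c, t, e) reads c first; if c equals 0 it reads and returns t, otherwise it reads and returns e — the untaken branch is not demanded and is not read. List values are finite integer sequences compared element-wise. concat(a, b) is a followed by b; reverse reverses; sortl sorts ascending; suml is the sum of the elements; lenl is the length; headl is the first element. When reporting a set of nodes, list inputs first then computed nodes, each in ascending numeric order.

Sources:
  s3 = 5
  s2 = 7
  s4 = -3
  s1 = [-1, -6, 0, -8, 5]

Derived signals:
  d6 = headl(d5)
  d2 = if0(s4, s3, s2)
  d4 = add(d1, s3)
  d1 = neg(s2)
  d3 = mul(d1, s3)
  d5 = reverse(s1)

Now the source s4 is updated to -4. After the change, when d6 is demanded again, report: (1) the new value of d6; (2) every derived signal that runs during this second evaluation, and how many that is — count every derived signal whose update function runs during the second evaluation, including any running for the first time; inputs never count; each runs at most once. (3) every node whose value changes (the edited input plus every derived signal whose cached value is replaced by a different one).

d6 now evaluates to 5.
Run set: none (0 run).
Changed values: s4.
The important point: nothing the output needs ever reads s4, so the edit is invisible to it.

Initial pass — values computed on the first demand:
  d5 = reverse([-1, -6, 0, -8, 5]) = [5, -8, 0, -6, -1]
  d6 = headl([5, -8, 0, -6, -1]) = 5

Second demand — change propagation:
  no demanded computation ever read s4, so the edit dirties nothing and nothing runs.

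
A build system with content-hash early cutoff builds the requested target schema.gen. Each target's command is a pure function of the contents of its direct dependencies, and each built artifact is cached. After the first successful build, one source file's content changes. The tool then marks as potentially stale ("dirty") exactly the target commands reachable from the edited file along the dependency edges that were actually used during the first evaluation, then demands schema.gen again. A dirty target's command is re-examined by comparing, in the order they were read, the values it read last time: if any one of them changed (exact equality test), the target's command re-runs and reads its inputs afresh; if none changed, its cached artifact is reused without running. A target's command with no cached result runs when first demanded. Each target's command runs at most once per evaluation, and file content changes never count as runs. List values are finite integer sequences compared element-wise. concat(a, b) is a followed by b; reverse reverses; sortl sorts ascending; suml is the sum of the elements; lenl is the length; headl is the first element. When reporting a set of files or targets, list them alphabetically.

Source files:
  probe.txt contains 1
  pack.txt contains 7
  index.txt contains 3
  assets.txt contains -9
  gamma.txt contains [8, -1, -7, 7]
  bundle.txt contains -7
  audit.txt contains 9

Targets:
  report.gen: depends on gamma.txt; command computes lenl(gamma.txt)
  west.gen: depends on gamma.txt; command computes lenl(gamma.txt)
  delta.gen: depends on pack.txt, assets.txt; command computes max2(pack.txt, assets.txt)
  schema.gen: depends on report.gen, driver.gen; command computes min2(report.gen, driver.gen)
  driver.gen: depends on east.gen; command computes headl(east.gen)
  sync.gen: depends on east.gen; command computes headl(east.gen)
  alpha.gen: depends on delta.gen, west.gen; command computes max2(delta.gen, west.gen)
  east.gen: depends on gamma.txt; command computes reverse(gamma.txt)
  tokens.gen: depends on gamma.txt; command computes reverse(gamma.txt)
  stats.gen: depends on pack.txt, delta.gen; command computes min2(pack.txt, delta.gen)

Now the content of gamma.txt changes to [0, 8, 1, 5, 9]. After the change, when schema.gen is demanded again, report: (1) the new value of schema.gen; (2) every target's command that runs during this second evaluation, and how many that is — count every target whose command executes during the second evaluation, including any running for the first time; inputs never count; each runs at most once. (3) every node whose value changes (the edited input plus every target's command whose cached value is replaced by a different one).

New value of schema.gen: 5.
Target commands that run: driver.gen, east.gen, report.gen, schema.gen — 4 in total.
Values that change: driver.gen, east.gen, gamma.txt, report.gen, schema.gen.

First evaluation (everything demanded from the output):
  east.gen = reverse([8, -1, -7, 7]) = [7, -7, -1, 8]
  driver.gen = headl([7, -7, -1, 8]) = 7
  report.gen = lenl([8, -1, -7, 7]) = 4
  schema.gen = min2(4, 7) = 4

Propagation after the edit:
  east.gen: runs — gamma.txt [8, -1, -7, 7]->[0, 8, 1, 5, 9]; result [9, 5, 1, 8, 0].
  driver.gen: runs — east.gen [7, -7, -1, 8]->[9, 5, 1, 8, 0]; result 9.
  report.gen: runs — gamma.txt [8, -1, -7, 7]->[0, 8, 1, 5, 9]; result 5.
  schema.gen: runs — report.gen 4->5; driver.gen 7->9; result 5.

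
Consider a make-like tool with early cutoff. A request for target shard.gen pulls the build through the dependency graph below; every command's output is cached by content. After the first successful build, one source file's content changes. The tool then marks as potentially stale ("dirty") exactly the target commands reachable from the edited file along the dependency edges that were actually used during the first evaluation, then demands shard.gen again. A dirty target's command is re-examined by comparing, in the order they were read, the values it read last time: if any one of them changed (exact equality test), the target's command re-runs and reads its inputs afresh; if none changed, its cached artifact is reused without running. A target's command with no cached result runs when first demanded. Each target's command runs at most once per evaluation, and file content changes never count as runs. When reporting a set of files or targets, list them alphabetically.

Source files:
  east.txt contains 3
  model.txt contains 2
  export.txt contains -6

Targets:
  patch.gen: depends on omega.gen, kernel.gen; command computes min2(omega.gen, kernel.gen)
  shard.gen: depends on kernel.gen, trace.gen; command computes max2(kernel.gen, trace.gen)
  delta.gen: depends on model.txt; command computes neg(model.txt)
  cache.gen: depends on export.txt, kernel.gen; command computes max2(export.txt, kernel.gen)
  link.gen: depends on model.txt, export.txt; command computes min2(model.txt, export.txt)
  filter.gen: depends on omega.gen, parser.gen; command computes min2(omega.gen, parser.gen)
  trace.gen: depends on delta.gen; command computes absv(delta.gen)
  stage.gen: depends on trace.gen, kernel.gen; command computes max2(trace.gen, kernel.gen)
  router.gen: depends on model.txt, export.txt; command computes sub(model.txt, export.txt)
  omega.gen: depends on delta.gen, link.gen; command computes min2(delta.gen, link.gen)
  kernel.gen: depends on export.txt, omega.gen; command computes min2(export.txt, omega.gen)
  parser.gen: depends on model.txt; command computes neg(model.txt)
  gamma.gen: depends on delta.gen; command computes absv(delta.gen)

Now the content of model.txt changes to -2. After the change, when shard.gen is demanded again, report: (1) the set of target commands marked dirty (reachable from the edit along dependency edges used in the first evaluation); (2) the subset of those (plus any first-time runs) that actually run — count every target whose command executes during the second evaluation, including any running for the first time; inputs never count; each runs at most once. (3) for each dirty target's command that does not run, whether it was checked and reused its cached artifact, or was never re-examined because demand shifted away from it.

First demand of the output computes:
  delta.gen = neg(2) = -2
  link.gen = min2(2, -6) = -6
  omega.gen = min2(-2, -6) = -6
  kernel.gen = min2(-6, -6) = -6
  trace.gen = absv(-2) = 2
  shard.gen = max2(-6, 2) = 2

After the edit, cleaning proceeds:
  delta.gen: a read changed (model.txt 2->-2) — executes, giving 2.
  link.gen: a read changed (model.txt 2->-2) — executes, giving -6 — identical to its old value.
  omega.gen: a read changed (delta.gen -2->2) — executes, giving -6 — identical to its old value.
  kernel.gen: dirty, but its reads are unchanged (export.txt unchanged, omega.gen unchanged); cached -6 stands.
  trace.gen: a read changed (delta.gen -2->2) — executes, giving 2 — identical to its old value.
  shard.gen: dirty, but its reads are unchanged (kernel.gen unchanged, trace.gen unchanged); cached 2 stands.

Note where the cutoff bites: kernel.gen is checked, finds nothing changed, and keeps its cache.

The edit dirties: delta.gen, kernel.gen, link.gen, omega.gen, shard.gen, trace.gen.
4 target commands run: delta.gen, link.gen, omega.gen, trace.gen.
Cache hits after checking: kernel.gen, shard.gen.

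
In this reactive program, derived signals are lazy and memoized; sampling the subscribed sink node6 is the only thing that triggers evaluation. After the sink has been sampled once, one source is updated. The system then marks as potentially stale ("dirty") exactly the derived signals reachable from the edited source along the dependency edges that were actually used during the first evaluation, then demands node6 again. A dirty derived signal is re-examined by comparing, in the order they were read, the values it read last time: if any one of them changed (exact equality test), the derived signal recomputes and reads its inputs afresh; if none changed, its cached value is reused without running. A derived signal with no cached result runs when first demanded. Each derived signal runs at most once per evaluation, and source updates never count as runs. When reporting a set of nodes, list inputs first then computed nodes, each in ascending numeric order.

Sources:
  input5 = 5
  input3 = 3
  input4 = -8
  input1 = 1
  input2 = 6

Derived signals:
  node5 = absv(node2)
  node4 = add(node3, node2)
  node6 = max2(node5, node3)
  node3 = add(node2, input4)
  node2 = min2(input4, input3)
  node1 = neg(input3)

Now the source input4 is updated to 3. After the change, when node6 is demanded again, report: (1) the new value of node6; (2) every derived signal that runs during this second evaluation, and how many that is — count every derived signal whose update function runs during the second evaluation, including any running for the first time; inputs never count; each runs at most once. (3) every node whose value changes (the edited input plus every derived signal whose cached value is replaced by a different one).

First demand of the output computes:
  node2 = min2(-8, 3) = -8
  node3 = add(-8, -8) = -16
  node5 = absv(-8) = 8
  node6 = max2(8, -16) = 8

After the edit, cleaning proceeds:
  node2: a read changed (input4 -8->3) — executes, giving 3.
  node3: a read changed (node2 -8->3; input4 -8->3) — executes, giving 6.
  node5: a read changed (node2 -8->3) — executes, giving 3.
  node6: a read changed (node5 8->3; node3 -16->6) — executes, giving 6.

Demanding node6 again yields 6.
4 derived signals run: node2, node3, node5, node6.
The nodes whose values change: input4, node2, node3, node5, node6.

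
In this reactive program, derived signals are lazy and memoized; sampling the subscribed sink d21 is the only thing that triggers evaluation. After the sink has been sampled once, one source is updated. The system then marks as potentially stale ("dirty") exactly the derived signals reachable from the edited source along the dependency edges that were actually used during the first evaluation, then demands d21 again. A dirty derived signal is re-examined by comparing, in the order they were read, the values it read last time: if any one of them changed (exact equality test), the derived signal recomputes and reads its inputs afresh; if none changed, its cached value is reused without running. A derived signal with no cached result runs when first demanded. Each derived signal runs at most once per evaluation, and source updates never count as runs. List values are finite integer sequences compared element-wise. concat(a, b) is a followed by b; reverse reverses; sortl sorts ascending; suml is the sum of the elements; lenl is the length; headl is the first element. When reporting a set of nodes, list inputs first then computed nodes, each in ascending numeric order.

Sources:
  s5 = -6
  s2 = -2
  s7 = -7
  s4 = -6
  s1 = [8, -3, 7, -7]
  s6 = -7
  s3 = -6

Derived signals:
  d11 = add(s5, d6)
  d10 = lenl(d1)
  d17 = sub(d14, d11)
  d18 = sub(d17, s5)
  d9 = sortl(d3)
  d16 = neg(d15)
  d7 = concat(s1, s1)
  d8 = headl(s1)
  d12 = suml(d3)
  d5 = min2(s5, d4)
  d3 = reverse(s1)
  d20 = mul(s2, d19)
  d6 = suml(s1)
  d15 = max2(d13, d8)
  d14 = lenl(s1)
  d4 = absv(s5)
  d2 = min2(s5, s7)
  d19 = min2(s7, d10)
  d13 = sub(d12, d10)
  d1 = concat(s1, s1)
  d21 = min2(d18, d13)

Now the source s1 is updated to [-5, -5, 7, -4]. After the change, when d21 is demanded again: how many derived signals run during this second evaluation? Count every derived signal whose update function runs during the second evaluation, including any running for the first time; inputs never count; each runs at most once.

11 derived signals run: d1, d3, d6, d10, d11, d12, d13, d14, d17, d18, d21.

First demand of the output computes:
  d1 = concat([8, -3, 7, -7], [8, -3, 7, -7]) = [8, -3, 7, -7, 8, -3, 7, -7]
  d3 = reverse([8, -3, 7, -7]) = [-7, 7, -3, 8]
  d6 = suml([8, -3, 7, -7]) = 5
  d10 = lenl([8, -3, 7, -7, 8, -3, 7, -7]) = 8
  d11 = add(-6, 5) = -1
  d12 = suml([-7, 7, -3, 8]) = 5
  d13 = sub(5, 8) = -3
  d14 = lenl([8, -3, 7, -7]) = 4
  d17 = sub(4, -1) = 5
  d18 = sub(5, -6) = 11
  d21 = min2(11, -3) = -3

After the edit, cleaning proceeds:
  d1: a read changed (s1 [8, -3, 7, -7]->[-5, -5, 7, -4]; s1 [8, -3, 7, -7]->[-5, -5, 7, -4]) — executes, giving [-5, -5, 7, -4, -5, -5, 7, -4].
  d3: a read changed (s1 [8, -3, 7, -7]->[-5, -5, 7, -4]) — executes, giving [-4, 7, -5, -5].
  d6: a read changed (s1 [8, -3, 7, -7]->[-5, -5, 7, -4]) — executes, giving -7.
  d10: a read changed (d1 [8, -3, 7, -7, 8, -3, 7, -7]->[-5, -5, 7, -4, -5, -5, 7, -4]) — executes, giving 8 — identical to its old value.
  d11: a read changed (d6 5->-7) — executes, giving -13.
  d12: a read changed (d3 [-7, 7, -3, 8]->[-4, 7, -5, -5]) — executes, giving -7.
  d13: a read changed (d12 5->-7) — executes, giving -15.
  d14: a read changed (s1 [8, -3, 7, -7]->[-5, -5, 7, -4]) — executes, giving 4 — identical to its old value.
  d17: a read changed (d11 -1->-13) — executes, giving 17.
  d18: a read changed (d17 5->17) — executes, giving 23.
  d21: a read changed (d18 11->23; d13 -3->-15) — executes, giving -15.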